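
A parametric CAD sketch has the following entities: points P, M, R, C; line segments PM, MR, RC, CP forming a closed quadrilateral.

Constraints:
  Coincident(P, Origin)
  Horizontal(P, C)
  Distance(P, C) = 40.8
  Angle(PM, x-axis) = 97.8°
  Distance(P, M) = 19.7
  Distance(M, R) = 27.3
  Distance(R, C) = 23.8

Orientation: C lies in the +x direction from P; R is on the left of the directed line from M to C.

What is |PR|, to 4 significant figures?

30.07

P is at the origin; PC is horizontal with |PC| = 40.8 and C in +x, so C = (40.8, 0). PM runs at 97.8° with |PM| = 19.7, so M = (-2.674, 19.52). R is determined by |MR| = 27.3 and |RC| = 23.8 together: it lies at the intersection of circle(M, 27.3) and circle(C, 23.8). With |MC| = 47.65, the foot of the radical line on MC is 25.70 from M and the perpendicular offset is √(27.3² − 25.70²) = 9.199. Taking the left-of-MC solution: R = (24.54, 17.38).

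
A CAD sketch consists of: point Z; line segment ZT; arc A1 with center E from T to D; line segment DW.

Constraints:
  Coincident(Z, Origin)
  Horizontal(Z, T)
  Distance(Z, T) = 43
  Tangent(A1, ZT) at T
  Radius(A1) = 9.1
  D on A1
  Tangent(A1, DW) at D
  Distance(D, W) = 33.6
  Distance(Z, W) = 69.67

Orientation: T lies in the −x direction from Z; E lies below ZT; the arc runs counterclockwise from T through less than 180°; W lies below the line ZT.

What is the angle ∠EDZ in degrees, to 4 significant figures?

15.63°

Z is at the origin; ZT is horizontal with |ZT| = 43.0 and T on the −x side, so T = (-43.00, 0.000). Since A1 is tangent to ZT there, ET ⟂ ZT, so E = T + (0, -9.1) = (-43.00, -9.100). Since ED ⟂ DW (tangency), |EW| = √(9.1² + 33.6²) = 34.81 regardless of where D sits on A1. So W lies on both circle(Z, 69.67) and circle(E, 34.81); the below-ZT intersection is W = (-56.06, -41.37). D is the foot of the tangent from W: D = (-52.03, -8.010).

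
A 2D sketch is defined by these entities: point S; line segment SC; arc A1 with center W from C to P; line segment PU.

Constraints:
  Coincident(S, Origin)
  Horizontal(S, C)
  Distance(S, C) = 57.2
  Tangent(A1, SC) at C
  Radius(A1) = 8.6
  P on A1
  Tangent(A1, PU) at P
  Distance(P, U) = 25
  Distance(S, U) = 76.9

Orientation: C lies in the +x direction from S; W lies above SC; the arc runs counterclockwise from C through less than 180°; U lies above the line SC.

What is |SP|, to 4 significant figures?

66.05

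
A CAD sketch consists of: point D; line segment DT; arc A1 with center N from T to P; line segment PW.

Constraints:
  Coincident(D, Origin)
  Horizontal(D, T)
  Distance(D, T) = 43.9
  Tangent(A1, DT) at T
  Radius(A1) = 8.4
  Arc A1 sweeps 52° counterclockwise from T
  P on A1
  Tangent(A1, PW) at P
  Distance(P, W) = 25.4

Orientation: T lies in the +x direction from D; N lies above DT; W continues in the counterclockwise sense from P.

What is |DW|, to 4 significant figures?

70.12

D is at the origin; DT is horizontal with |DT| = 43.9 and T on the +x side, so T = (43.90, 0.000). Since A1 is tangent to DT there, NT ⟂ DT, so N = T + (0, 8.4) = (43.90, 8.400). On A1, T sits at bearing -90° from N; a 52° counterclockwise sweep puts P at bearing -38°, so P = N + 8.4·(cos -38°, sin -38°) = (50.52, 3.228). Since A1 is tangent to PW there, NP ⟂ PW, so PW runs along (−sin -38°, cos -38°); with |PW| = 25.4, W = (66.16, 23.24). Then |DW| = |W − D| = 70.12.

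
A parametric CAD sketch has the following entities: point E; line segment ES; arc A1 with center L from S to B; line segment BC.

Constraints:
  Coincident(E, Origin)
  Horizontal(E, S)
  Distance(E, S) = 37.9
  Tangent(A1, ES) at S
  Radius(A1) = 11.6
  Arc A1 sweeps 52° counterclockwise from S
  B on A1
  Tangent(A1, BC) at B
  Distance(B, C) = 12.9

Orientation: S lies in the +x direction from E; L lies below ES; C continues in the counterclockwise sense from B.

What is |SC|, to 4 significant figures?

22.49

E is at the origin; E and S share the same y with |ES| = 37.9 and S on the +x side, so S = (37.90, 0.000). A1 meets ES tangentially, so LS is at right angles to ES, so L = S + (0, -11.6) = (37.90, -11.60). On A1, S sits at bearing 90° from L; a 52° counterclockwise sweep puts B at bearing 142°, so B = L + 11.6·(cos 142°, sin 142°) = (28.76, -4.458). Tangency of A1 to BC means the radius LB is perpendicular to BC, so BC runs along (−sin 142°, cos 142°); with |BC| = 12.9, C = (20.82, -14.62). Then |SC| = |C − S| = 22.49.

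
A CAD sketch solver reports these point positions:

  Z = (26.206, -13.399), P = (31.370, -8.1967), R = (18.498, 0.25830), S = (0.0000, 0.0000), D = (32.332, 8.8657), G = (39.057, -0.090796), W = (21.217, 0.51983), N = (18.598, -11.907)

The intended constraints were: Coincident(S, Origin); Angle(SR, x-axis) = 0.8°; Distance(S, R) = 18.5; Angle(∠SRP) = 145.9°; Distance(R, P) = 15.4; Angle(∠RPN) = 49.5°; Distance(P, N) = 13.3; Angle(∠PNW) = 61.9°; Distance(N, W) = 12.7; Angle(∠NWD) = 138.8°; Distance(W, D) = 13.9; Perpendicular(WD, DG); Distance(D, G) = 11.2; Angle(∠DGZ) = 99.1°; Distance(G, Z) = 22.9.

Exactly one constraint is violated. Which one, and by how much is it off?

Distance(G, Z) = 22.9 — off by 4.40.

S = (0.00, 0.00) ✓; SR at 0.8000° ✓; |SR| = 18.50 ✓; ∠SRP = 145.9° ✓; |RP| = 15.40 ✓; ∠RPN = 49.50° ✓; |PN| = 13.30 ✓; ∠PNW = 61.90° ✓; |NW| = 12.70 ✓; ∠NWD = 138.8° ✓; |WD| = 13.90 ✓; ∠(WD, DG) = 90.00° ✓; |DG| = 11.20 ✓; ∠DGZ = 99.10° ✓; |GZ| = 18.50 ✗.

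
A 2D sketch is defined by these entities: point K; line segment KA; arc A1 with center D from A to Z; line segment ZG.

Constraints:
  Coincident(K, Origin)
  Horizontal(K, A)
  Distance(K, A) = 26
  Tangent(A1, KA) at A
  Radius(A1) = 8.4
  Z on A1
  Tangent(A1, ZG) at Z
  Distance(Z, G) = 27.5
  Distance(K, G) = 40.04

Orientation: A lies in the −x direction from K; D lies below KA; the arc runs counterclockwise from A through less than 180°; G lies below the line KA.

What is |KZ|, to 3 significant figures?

35.5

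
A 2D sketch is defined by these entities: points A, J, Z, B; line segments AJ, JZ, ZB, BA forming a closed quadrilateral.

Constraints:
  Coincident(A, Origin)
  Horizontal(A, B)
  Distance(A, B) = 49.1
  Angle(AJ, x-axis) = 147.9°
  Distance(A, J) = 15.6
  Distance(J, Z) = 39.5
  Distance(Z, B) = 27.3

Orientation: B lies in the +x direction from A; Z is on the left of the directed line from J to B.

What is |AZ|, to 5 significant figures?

29.511

A is at the origin; AB is horizontal with |AB| = 49.1 and B in +x, so B = (49.1, 0). AJ runs at 147.9° with |AJ| = 15.6, so J = (-13.215, 8.2898). Z is determined by |JZ| = 39.5 and |ZB| = 27.3 together: it lies at the intersection of circle(J, 39.5) and circle(B, 27.3). With |JB| = 62.864, the foot of the radical line on JB is 37.914 from J and the perpendicular offset is √(39.5² − 37.914²) = 11.081. Taking the left-of-JB solution: Z = (25.829, 14.274).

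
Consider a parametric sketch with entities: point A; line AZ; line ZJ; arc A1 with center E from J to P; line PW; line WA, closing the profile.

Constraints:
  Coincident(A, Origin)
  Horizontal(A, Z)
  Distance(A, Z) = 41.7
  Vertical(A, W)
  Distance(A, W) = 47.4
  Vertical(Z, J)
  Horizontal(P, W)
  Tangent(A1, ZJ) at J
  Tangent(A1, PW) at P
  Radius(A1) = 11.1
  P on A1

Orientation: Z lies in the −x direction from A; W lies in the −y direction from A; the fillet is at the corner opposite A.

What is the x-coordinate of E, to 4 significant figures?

-30.60

A and W share the same x with |AW| = 47.4 and W on the −y side, so W = (0.000, -47.40). The virtual corner opposite A is at (-41.70, -47.40). The tangent condition forces EJ to be normal to ZJ and the tangent condition forces EP to be normal to PW, with radius 11.1, so the center E sits 11.1 in from both sides at E = (-30.60, -36.30). So E.x = -30.60.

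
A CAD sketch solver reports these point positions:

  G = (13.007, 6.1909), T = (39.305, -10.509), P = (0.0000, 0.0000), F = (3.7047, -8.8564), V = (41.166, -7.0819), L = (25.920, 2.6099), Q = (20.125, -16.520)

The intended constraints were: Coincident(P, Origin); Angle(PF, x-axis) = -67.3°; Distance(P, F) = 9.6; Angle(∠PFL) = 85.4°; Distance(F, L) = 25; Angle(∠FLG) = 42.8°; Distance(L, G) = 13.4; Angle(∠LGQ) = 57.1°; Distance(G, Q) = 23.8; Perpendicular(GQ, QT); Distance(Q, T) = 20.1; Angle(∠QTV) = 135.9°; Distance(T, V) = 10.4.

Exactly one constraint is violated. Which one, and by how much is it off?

Distance(T, V) = 10.4 — off by 6.50.

P = (0.00, 0.00) ✓; PF at -67.30° ✓; |PF| = 9.600 ✓; ∠PFL = 85.40° ✓; |FL| = 25.00 ✓; ∠FLG = 42.80° ✓; |LG| = 13.40 ✓; ∠LGQ = 57.10° ✓; |GQ| = 23.80 ✓; ∠(GQ, QT) = 90.00° ✓; |QT| = 20.10 ✓; ∠QTV = 135.9° ✓; |TV| = 3.900 ✗.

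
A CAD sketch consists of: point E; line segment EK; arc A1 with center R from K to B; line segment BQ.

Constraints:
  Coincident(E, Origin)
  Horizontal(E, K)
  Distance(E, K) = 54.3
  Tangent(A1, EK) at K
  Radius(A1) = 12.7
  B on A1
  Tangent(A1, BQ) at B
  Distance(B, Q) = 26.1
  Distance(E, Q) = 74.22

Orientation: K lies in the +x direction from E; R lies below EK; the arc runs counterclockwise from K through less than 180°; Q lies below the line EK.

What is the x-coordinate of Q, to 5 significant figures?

62.091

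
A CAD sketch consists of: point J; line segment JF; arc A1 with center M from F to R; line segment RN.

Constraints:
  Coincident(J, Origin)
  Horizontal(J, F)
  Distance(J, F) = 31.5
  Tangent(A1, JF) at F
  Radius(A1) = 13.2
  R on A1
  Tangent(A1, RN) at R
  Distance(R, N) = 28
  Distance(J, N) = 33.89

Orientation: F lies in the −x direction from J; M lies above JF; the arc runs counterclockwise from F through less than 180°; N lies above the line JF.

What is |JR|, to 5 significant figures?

20.971

J is at the origin; J and F share the same y with |JF| = 31.5 and F on the −x side, so F = (-31.500, 0.0000). Since A1 is tangent to JF there, MF ⟂ JF, so M = F + (0, 13.2) = (-31.500, 13.200). Since MR ⟂ RN (tangency), |MN| = √(13.2² + 28.0²) = 30.955 regardless of where R sits on A1. So N lies on both circle(J, 33.89) and circle(M, 30.955); the above-JF intersection is N = (-7.7068, 33.002). R is the foot of the tangent from N: R = (-19.536, 7.6235).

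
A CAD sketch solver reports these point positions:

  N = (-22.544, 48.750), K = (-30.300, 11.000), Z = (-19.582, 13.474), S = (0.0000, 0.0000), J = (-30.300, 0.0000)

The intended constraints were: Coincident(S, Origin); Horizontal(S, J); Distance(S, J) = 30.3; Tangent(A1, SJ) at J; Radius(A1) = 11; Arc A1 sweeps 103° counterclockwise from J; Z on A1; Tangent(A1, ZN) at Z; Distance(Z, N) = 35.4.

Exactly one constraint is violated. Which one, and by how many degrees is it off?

Tangent(A1, ZN) at Z — off by 8.20°.

S = (0.00, 0.00) ✓; S.y = 0.00, J.y = 0.00 ✓; |SJ| = 30.30 ✓; ∠(KJ, JS) = 90.00° ✓; |KJ| = 11.00 ✓; bearing(K→Z) − bearing(K→J) = 103.0° ✓; |KZ| = 11.00 ✓; ∠(KZ, ZN) = 98.20° ✗; |ZN| = 35.40 ✓.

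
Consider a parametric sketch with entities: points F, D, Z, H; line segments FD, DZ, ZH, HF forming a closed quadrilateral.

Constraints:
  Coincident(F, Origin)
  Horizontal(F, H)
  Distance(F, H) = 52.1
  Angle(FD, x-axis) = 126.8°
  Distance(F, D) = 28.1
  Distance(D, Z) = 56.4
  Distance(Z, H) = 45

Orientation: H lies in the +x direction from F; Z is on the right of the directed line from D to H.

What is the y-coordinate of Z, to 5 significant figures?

-24.495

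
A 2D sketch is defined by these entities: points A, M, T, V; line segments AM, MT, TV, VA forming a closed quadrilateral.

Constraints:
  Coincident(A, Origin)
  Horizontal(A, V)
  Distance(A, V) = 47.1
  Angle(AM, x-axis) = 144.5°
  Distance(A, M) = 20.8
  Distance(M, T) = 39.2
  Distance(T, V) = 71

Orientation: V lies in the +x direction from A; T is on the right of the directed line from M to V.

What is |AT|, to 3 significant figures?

32.8

A is at the origin; A and V share the same y with |AV| = 47.1 and V in +x, so V = (47.1, 0). AM runs at 144.5° with |AM| = 20.8, so M = (-16.9, 12.1). T is determined by |MT| = 39.2 and |TV| = 71.0 together: it lies at the intersection of circle(M, 39.2) and circle(V, 71.0). With |MV| = 65.2, the foot of the radical line on MV is 5.69 from M and the perpendicular offset is √(39.2² − 5.69²) = 38.8. Taking the right-of-MV solution: T = (-18.5, -27.1).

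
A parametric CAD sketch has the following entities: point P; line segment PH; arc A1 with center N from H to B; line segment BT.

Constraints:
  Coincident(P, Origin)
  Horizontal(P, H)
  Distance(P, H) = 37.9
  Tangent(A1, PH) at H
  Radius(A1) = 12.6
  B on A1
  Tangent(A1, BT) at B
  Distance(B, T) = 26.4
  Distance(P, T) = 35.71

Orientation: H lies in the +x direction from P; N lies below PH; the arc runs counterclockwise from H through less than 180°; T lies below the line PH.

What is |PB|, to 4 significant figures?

27.40

P is at the origin; PH is horizontal with |PH| = 37.9 and H on the +x side, so H = (37.90, 0.000). The tangent condition forces NH to be normal to PH, so N = H + (0, -12.6) = (37.90, -12.60). Since NB ⟂ BT (tangency), |NT| = √(12.6² + 26.4²) = 29.25 regardless of where B sits on A1. So T lies on both circle(P, 35.71) and circle(N, 29.25); the below-PH intersection is T = (15.96, -31.95). B is the foot of the tangent from T: B = (26.31, -7.660).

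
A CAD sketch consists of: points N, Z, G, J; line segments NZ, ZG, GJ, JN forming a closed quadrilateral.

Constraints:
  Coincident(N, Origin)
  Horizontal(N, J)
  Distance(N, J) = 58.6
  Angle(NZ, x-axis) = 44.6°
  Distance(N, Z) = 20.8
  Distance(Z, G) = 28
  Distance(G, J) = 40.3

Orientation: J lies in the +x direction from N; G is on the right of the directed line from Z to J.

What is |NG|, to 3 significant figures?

24.1

N is at the origin; NJ is horizontal with |NJ| = 58.6 and J in +x, so J = (58.6, 0). NZ runs at 44.6° with |NZ| = 20.8, so Z = (14.8, 14.6). G is determined by |ZG| = 28.0 and |GJ| = 40.3 together: it lies at the intersection of circle(Z, 28.0) and circle(J, 40.3). With |ZJ| = 46.2, the foot of the radical line on ZJ is 14.0 from Z and the perpendicular offset is √(28.0² − 14.0²) = 24.3. Taking the right-of-ZJ solution: G = (20.4, -12.8).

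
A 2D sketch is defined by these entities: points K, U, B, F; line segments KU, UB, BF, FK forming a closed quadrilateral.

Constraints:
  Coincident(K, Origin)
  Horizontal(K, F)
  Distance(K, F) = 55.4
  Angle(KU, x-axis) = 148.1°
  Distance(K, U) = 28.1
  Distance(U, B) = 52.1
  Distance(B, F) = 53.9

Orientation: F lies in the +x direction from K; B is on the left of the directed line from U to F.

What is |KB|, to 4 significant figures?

46.44

Checks: |UB| = 52.10 ✓; |BF| = 53.90 ✓.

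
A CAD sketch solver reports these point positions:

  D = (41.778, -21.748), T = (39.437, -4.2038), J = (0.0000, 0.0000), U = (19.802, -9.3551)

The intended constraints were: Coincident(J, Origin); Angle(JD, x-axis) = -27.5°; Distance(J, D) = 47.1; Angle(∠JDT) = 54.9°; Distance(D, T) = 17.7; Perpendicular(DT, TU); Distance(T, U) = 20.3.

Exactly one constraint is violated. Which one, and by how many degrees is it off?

Perpendicular(DT, TU) — off by 7.10°.

J = (0.00, 0.00) ✓; JD at -27.50° ✓; |JD| = 47.10 ✓; ∠JDT = 54.90° ✓; |DT| = 17.70 ✓; ∠(DT, TU) = 97.10° ✗; |TU| = 20.30 ✓.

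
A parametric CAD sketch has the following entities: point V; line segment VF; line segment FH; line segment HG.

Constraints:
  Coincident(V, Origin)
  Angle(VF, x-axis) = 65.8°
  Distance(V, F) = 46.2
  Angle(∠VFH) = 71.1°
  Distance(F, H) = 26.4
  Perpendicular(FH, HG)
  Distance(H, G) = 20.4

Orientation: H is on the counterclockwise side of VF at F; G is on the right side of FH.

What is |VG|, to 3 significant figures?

65.1

∠VFH = 71.1°, so FH runs at 65.8° + (180° − 71.1°) = 175° from the x-axis; with |FH| = 26.4, H = F + 26.4·(cos 175°, sin 175°) = (-7.35, 44.6). FH is perpendicular to HG; with |HG| = 20.4 on the right of FH, G = H + 20.4·(0.0924, 0.996) = (-5.46, 64.9). Then |VG| = |G − V| = 65.1.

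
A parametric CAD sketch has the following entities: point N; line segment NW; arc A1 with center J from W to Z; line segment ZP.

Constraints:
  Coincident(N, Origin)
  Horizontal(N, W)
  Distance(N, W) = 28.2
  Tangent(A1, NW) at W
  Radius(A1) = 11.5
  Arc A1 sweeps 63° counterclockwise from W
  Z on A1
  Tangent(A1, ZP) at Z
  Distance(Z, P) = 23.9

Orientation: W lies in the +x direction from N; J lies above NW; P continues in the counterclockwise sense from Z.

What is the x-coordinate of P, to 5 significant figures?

49.297

On A1, W sits at bearing -90° from J; a 63° counterclockwise sweep puts Z at bearing -27°, so Z = J + 11.5·(cos -27°, sin -27°) = (38.447, 6.2791). A1 meets ZP tangentially, so JZ is at right angles to ZP, so ZP runs along (−sin -27°, cos -27°); with |ZP| = 23.9, P = (49.297, 27.574). So P.x = 49.297.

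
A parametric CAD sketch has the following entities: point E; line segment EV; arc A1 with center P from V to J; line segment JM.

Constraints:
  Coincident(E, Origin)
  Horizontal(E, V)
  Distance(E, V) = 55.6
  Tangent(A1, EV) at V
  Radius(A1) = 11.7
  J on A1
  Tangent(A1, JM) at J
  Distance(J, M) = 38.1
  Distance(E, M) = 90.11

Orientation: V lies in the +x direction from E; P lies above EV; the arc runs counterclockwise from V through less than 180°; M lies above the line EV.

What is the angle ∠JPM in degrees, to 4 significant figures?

72.93°

Checks: |PJ| = 11.70 ✓; ∠(PJ, JM) = 90.00° ✓; |JM| = 38.10 ✓; |EM| = 90.11 ✓.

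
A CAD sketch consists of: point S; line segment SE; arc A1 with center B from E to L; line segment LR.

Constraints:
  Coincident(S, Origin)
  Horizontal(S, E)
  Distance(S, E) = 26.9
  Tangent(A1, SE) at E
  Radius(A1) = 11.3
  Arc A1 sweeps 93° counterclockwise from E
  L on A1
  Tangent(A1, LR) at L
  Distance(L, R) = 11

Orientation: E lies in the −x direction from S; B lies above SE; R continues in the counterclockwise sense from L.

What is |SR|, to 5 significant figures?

28.026

S is at the origin; SE is horizontal with |SE| = 26.9 and E on the −x side, so E = (-26.900, 0.0000). Tangency of A1 to SE means the radius BE is perpendicular to SE, so B = E + (0, 11.3) = (-26.900, 11.300). On A1, E sits at bearing -90° from B; a 93° counterclockwise sweep puts L at bearing 3°, so L = B + 11.3·(cos 3°, sin 3°) = (-15.615, 11.891). Tangency of A1 to LR means the radius BL is perpendicular to LR, so LR runs along (−sin 3°, cos 3°); with |LR| = 11.0, R = (-16.191, 22.876). Then |SR| = |R − S| = 28.026.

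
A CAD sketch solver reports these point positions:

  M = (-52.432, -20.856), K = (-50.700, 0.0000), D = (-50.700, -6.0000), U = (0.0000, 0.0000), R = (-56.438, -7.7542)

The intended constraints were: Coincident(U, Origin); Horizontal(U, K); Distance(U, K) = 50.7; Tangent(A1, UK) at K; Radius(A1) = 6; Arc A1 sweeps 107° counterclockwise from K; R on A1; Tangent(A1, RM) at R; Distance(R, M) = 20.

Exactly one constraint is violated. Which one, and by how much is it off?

Distance(R, M) = 20 — off by 6.30.

U = (0.00, 0.00) ✓; U.y = 0.00, K.y = 0.00 ✓; |UK| = 50.70 ✓; ∠(DK, KU) = 90.00° ✓; |DK| = 6.000 ✓; bearing(D→R) − bearing(D→K) = 107.0° ✓; |DR| = 6.000 ✓; ∠(DR, RM) = 90.00° ✓; |RM| = 13.70 ✗.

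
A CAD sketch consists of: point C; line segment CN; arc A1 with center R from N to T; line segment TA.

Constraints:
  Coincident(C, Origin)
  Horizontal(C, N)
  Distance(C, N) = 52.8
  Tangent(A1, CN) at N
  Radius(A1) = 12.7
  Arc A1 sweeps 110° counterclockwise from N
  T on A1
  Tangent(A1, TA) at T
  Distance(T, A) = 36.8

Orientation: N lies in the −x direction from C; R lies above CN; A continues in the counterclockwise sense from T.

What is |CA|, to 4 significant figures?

74.31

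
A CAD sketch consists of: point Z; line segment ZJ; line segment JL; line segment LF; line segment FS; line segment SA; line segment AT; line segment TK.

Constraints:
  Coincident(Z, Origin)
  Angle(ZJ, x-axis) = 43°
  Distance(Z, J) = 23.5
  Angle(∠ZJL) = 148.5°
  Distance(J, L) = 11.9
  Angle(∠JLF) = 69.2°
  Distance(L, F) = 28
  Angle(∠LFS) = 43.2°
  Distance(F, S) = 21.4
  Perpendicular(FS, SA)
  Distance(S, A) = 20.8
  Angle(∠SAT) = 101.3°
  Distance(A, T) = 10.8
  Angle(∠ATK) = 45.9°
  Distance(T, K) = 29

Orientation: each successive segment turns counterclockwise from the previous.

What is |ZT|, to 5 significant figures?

39.360

The perpendicularity gives SA at right angles to FS, so SA runs at 52.100°; with |SA| = 20.8, A = (22.150, 28.175). ∠SAT = 101.3° gives AT at 130.80° from the x-axis; with |AT| = 10.8, T = (15.093, 36.351). Then |ZT| = |T − Z| = 39.360.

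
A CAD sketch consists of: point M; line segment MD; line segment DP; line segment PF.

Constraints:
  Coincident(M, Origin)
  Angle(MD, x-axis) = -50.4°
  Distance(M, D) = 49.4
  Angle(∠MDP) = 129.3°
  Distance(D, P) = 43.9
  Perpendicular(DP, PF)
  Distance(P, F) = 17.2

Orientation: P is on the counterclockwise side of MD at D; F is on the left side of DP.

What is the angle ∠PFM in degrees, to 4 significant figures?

105.6°

M is at the origin; MD runs at -50.4° with length 49.4, so D = 49.4·(cos -50.4°, sin -50.4°) = (31.49, -38.06). ∠MDP = 129.3°, so DP runs at -50.4° + (180° − 129.3°) = 0.3000° from the x-axis; with |DP| = 43.9, P = D + 43.9·(cos 0.3000°, sin 0.3000°) = (75.39, -37.83). DP is perpendicular to PF; with |PF| = 17.2 on the left of DP, F = P + 17.2·(-0.005236, 1.000) = (75.30, -20.63). Then cos ∠PFM = FP·FM / (|FP||FM|), giving 105.6°.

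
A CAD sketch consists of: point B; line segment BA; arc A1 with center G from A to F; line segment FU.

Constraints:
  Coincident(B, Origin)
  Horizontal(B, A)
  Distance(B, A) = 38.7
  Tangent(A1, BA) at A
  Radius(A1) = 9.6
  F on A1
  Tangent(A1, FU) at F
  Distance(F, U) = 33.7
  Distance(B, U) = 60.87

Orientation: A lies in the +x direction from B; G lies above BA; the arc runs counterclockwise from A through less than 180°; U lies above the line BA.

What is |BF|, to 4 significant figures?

49.46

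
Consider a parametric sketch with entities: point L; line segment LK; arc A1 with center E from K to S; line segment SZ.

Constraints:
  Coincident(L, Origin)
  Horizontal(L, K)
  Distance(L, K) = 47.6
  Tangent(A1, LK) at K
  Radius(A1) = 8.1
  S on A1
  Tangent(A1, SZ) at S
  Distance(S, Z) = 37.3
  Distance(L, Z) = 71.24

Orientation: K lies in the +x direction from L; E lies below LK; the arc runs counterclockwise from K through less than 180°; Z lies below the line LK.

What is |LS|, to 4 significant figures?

41.70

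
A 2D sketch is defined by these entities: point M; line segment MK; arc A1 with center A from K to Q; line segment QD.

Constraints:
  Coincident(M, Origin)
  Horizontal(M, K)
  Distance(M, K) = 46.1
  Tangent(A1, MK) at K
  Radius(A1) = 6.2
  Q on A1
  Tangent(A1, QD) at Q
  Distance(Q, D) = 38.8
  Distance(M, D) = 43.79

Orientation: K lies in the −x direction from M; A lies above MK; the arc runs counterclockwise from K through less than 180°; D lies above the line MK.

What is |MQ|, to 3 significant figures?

40.8

M is at the origin; MK is horizontal with |MK| = 46.1 and K on the −x side, so K = (-46.1, 0.00). The tangent condition forces AK to be normal to MK, so A = K + (0, 6.2) = (-46.1, 6.20). Since AQ ⟂ QD (tangency), |AD| = √(6.2² + 38.8²) = 39.3 regardless of where Q sits on A1. So D lies on both circle(M, 43.79) and circle(A, 39.3); the above-MK intersection is D = (-22.5, 37.6). Q is the foot of the tangent from D: Q = (-40.6, 3.30).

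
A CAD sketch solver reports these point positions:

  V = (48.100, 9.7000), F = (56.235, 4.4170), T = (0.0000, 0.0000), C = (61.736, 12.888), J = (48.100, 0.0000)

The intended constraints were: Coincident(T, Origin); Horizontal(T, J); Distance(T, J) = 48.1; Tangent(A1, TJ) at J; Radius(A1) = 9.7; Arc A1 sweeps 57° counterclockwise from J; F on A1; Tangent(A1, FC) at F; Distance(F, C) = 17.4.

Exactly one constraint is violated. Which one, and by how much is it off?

Distance(F, C) = 17.4 — off by 7.30.

T = (0.00, 0.00) ✓; T.y = 0.00, J.y = 0.00 ✓; |TJ| = 48.10 ✓; ∠(VJ, JT) = 90.00° ✓; |VJ| = 9.700 ✓; bearing(V→F) − bearing(V→J) = 57.00° ✓; |VF| = 9.700 ✓; ∠(VF, FC) = 90.00° ✓; |FC| = 10.10 ✗.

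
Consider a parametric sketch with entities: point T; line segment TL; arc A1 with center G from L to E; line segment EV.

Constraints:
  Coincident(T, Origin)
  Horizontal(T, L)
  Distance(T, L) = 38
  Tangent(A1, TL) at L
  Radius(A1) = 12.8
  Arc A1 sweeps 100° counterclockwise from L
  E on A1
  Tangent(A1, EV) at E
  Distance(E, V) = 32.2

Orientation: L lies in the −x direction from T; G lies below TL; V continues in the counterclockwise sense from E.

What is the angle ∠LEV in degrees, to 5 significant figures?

130.00°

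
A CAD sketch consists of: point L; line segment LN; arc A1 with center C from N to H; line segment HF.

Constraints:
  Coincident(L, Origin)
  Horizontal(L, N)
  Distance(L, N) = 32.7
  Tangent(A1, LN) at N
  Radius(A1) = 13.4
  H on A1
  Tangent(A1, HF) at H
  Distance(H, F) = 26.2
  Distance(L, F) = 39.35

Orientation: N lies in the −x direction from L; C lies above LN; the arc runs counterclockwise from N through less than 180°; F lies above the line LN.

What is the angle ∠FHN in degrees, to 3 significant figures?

140°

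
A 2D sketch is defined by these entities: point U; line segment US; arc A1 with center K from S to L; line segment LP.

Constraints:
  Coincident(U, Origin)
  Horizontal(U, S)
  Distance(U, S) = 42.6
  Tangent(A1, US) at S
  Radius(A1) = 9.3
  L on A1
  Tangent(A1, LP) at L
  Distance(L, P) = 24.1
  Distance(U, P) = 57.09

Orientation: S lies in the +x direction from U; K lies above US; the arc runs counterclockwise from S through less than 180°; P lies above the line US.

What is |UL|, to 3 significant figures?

52.9

Checks: |KL| = 9.300 ✓; ∠(KL, LP) = 90.00° ✓; |LP| = 24.10 ✓; |UP| = 57.09 ✓.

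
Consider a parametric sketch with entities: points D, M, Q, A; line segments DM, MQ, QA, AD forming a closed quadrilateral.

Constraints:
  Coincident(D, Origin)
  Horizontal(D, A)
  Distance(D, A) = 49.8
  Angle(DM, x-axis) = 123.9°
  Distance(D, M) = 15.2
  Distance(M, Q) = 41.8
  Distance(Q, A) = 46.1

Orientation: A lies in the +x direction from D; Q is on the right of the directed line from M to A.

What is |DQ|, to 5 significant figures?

26.754

Checks: |MQ| = 41.80 ✓; |QA| = 46.10 ✓.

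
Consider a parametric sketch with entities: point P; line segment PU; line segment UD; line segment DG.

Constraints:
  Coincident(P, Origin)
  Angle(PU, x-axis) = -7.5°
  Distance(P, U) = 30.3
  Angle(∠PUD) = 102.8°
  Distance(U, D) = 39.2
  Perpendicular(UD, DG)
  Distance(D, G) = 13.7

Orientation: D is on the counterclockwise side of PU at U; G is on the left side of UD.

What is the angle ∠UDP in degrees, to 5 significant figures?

32.763°

P is at the origin; PU runs at -7.5° with length 30.3, so U = 30.3·(cos -7.5°, sin -7.5°) = (30.041, -3.9549). ∠PUD = 102.8°, so UD runs at -7.5° + (180° − 102.8°) = 69.700° from the x-axis; with |UD| = 39.2, D = U + 39.2·(cos 69.700°, sin 69.700°) = (43.641, 32.810). Then cos ∠UDP = DU·DP / (|DU||DP|), giving 32.763°.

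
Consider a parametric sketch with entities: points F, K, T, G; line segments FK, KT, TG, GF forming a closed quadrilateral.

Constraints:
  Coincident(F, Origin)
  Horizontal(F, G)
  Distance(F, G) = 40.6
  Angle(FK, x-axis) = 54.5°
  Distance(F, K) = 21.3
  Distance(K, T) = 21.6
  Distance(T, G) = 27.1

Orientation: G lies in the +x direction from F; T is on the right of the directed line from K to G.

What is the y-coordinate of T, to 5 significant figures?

-4.2099

F is at the origin; F and G share the same y with |FG| = 40.6 and G in +x, so G = (40.6, 0). FK runs at 54.5° with |FK| = 21.3, so K = (12.369, 17.341). T is determined by |KT| = 21.6 and |TG| = 27.1 together: it lies at the intersection of circle(K, 21.6) and circle(G, 27.1). With |KG| = 33.131, the foot of the radical line on KG is 12.523 from K and the perpendicular offset is √(21.6² − 12.523²) = 17.599. Taking the right-of-KG solution: T = (13.829, -4.2099).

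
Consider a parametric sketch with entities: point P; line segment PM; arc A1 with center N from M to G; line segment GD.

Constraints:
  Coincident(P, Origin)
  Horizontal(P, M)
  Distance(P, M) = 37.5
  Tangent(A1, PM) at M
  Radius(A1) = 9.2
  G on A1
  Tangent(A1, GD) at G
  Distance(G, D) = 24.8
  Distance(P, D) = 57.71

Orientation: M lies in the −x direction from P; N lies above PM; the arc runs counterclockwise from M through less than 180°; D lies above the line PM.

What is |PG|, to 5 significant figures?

34.069

P is at the origin; P and M share the same y with |PM| = 37.5 and M on the −x side, so M = (-37.500, 0.0000). Tangency of A1 to PM means the radius NM is perpendicular to PM, so N = M + (0, 9.2) = (-37.500, 9.2000). Since NG ⟂ GD (tangency), |ND| = √(9.2² + 24.8²) = 26.451 regardless of where G sits on A1. So D lies on both circle(P, 57.71) and circle(N, 26.451); the above-PM intersection is D = (-46.606, 34.035). G is the foot of the tangent from D: G = (-30.503, 15.173).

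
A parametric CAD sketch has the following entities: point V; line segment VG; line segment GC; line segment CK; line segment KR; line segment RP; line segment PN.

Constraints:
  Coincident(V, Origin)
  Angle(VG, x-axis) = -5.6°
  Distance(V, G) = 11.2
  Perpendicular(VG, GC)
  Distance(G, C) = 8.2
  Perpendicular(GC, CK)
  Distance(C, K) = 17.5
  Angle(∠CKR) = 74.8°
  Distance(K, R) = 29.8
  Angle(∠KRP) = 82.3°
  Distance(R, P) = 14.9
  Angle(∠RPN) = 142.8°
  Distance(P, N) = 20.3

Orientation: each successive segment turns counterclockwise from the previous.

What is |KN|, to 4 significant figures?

32.11

∠KRP = 82.3° gives RP at 17.30° from the x-axis; with |RP| = 14.9, P = (13.73, -16.18). ∠RPN = 142.8° gives PN at 54.50° from the x-axis; with |PN| = 20.3, N = (25.51, 0.3504). Then |KN| = |N − K| = 32.11.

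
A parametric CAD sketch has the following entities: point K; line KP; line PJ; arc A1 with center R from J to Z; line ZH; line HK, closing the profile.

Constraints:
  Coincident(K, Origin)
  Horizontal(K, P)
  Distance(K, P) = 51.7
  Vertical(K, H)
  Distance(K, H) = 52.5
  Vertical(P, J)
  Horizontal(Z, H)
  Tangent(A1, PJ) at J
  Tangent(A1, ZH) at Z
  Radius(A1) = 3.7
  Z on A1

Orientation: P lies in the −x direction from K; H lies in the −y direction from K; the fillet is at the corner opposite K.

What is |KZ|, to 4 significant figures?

71.14

K is at the origin; KP is horizontal with |KP| = 51.7 and P on the −x side, so P = (-51.70, 0.000). K and H share the same x with |KH| = 52.5 and H on the −y side, so H = (0.000, -52.50). The virtual corner opposite K is at (-51.70, -52.50). The tangent condition forces RJ to be normal to PJ and the tangent condition forces RZ to be normal to ZH, with radius 3.7, so the center R sits 3.7 in from both sides at R = (-48.00, -48.80). That places the tangent points at J = (-51.70, -48.80) on PJ and Z = (-48.00, -52.50) on ZH. Then |KZ| = |Z − K| = 71.14.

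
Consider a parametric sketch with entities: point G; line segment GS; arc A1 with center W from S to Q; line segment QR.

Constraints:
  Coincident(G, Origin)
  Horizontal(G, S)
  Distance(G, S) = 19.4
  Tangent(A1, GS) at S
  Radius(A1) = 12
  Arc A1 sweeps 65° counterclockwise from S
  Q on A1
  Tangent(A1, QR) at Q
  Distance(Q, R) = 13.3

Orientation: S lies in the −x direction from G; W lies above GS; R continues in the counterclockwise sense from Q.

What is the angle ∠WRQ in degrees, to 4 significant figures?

42.06°

G is at the origin; GS is horizontal with |GS| = 19.4 and S on the −x side, so S = (-19.40, 0.000). Tangency of A1 to GS means the radius WS is perpendicular to GS, so W = S + (0, 12) = (-19.40, 12.00). On A1, S sits at bearing -90° from W; a 65° counterclockwise sweep puts Q at bearing -25°, so Q = W + 12.0·(cos -25°, sin -25°) = (-8.524, 6.929). The tangent condition forces WQ to be normal to QR, so QR runs along (−sin -25°, cos -25°); with |QR| = 13.3, R = (-2.903, 18.98). Then cos ∠WRQ = RW·RQ / (|RW||RQ|), giving 42.06°.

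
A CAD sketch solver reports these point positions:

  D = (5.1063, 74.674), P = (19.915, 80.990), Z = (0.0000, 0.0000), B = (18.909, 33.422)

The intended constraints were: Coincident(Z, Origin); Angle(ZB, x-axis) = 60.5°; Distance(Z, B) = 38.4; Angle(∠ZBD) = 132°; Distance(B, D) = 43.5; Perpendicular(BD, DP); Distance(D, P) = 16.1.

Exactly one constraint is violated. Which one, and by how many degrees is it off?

Perpendicular(BD, DP) — off by 4.60°.

Z = (0.00, 0.00) ✓; ZB at 60.50° ✓; |ZB| = 38.40 ✓; ∠ZBD = 132.0° ✓; |BD| = 43.50 ✓; ∠(BD, DP) = 85.40° ✗; |DP| = 16.10 ✓.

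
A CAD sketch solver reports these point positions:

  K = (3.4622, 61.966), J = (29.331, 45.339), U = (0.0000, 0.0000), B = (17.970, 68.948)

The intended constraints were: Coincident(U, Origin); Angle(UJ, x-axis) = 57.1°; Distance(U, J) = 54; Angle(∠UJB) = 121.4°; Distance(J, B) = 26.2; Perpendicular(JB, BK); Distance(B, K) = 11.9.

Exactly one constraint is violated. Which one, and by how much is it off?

Distance(B, K) = 11.9 — off by 4.20.

U = (0.00, 0.00) ✓; UJ at 57.10° ✓; |UJ| = 54.00 ✓; ∠UJB = 121.4° ✓; |JB| = 26.20 ✓; ∠(JB, BK) = 90.00° ✓; |BK| = 16.10 ✗.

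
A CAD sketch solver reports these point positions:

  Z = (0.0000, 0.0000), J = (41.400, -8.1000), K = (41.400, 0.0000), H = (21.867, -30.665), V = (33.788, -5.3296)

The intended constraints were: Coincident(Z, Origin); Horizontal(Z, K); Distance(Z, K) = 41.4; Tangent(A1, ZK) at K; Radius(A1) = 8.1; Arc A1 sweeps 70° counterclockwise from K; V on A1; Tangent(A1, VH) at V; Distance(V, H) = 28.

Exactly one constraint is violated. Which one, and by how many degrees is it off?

Tangent(A1, VH) at V — off by 5.20°.

Z = (0.00, 0.00) ✓; Z.y = 0.00, K.y = 0.00 ✓; |ZK| = 41.40 ✓; ∠(JK, KZ) = 90.00° ✓; |JK| = 8.100 ✓; bearing(J→V) − bearing(J→K) = 70.00° ✓; |JV| = 8.100 ✓; ∠(JV, VH) = 95.20° ✗; |VH| = 28.00 ✓.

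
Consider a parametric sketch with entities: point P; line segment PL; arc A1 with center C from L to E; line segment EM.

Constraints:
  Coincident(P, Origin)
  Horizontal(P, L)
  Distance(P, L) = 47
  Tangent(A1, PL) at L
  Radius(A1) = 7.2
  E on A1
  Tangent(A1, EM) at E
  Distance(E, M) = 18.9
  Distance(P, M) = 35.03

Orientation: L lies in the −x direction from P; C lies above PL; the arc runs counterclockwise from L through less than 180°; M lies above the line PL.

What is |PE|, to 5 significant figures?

41.313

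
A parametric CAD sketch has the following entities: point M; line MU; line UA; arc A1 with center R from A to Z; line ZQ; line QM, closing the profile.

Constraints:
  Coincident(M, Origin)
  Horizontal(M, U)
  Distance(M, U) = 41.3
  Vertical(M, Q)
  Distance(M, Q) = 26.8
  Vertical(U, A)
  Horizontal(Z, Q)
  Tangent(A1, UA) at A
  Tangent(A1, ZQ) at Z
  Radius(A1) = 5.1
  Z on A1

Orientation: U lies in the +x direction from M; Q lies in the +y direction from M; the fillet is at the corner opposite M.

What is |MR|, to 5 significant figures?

42.206

MQ is vertical with |MQ| = 26.8 and Q on the +y side, so Q = (0.0000, 26.800). The virtual corner opposite M is at (41.300, 26.800). Tangency of A1 to UA means the radius RA is perpendicular to UA and since A1 is tangent to ZQ there, RZ ⟂ ZQ, with radius 5.1, so the center R sits 5.1 in from both sides at R = (36.200, 21.700). Then |MR| = |R − M| = 42.206.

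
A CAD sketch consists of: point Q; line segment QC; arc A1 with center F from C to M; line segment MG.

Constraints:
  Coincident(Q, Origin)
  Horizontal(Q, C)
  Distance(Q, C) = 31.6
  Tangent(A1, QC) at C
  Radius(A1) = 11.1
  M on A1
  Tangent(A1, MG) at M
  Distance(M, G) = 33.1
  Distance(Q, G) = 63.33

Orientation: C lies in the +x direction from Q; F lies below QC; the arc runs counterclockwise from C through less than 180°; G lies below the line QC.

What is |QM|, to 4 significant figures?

30.34

Q is at the origin; QC is horizontal with |QC| = 31.6 and C on the +x side, so C = (31.60, 0.000). Tangency of A1 to QC means the radius FC is perpendicular to QC, so F = C + (0, -11.1) = (31.60, -11.10). Since FM ⟂ MG (tangency), |FG| = √(11.1² + 33.1²) = 34.91 regardless of where M sits on A1. So G lies on both circle(Q, 63.33) and circle(F, 34.91); the below-QC intersection is G = (47.02, -42.42). M is the foot of the tangent from G: M = (23.72, -18.92).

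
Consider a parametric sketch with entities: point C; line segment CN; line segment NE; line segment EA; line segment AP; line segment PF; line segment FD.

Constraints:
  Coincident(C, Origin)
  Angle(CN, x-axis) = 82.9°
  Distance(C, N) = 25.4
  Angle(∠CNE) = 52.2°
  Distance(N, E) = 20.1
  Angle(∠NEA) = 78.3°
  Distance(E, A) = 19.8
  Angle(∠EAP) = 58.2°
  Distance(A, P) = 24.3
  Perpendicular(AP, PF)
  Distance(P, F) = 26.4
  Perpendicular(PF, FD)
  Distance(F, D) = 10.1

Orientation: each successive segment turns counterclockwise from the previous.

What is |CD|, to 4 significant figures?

30.77

C is at the origin; CN runs at 82.9° with length 25.4, so N = (3.139, 25.21). ∠CNE = 52.2° gives NE at -149.3° from the x-axis; with |NE| = 20.1, E = (-14.14, 14.94). ∠NEA = 78.3° gives EA at -47.60° from the x-axis; with |EA| = 19.8, A = (-0.7924, 0.3219). ∠EAP = 58.2° gives AP at 74.20° from the x-axis; with |AP| = 24.3, P = (5.824, 23.70). AP ⟂ PF, so PF runs at 164.2°; with |PF| = 26.4, F = (-19.58, 30.89). The perpendicularity gives FD at right angles to PF, so FD runs at -105.8°; with |FD| = 10.1, D = (-22.33, 21.17). Then |CD| = |D − C| = 30.77.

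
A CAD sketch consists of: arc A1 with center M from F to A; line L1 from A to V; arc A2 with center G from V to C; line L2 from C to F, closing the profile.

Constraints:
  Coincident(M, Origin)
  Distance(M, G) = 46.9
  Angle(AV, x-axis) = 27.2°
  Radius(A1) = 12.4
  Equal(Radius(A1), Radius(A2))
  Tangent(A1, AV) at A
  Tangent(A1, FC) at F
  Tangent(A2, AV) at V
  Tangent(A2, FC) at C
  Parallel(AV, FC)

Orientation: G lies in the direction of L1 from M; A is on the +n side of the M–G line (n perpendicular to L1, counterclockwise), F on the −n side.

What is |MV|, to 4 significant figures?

48.51

The slot axis is L1's direction at 27.2°, so u = (cos 27.2°, sin 27.2°) = (0.8894, 0.4571) and n = (−sin 27.2°, cos 27.2°) = (-0.4571, 0.8894). M is at the origin and G lies 46.9 along u from M, so G = 46.9·u = (41.71, 21.44). Tangency of A1 to both parallel lines with radius 12.4 puts A and F at M ± 12.4·n: A = (-5.668, 11.03), F = (5.668, -11.03). Equal radii place V and C the same way about G: V = G + 12.4·n = (36.05, 32.47), C = G − 12.4·n = (47.38, 10.41). Then |MV| = |V − M| = 48.51.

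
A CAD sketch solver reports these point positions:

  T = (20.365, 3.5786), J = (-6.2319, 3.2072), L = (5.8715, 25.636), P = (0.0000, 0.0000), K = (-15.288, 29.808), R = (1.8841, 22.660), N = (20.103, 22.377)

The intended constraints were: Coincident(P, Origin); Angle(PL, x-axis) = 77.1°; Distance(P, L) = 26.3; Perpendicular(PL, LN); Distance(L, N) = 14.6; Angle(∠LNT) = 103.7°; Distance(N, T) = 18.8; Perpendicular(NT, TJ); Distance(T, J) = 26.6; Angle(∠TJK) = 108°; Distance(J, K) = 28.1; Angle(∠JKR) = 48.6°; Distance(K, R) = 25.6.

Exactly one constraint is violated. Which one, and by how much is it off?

Distance(K, R) = 25.6 — off by 7.00.

P = (0.00, 0.00) ✓; PL at 77.10° ✓; |PL| = 26.30 ✓; ∠(PL, LN) = 90.00° ✓; |LN| = 14.60 ✓; ∠LNT = 103.7° ✓; |NT| = 18.80 ✓; ∠(NT, TJ) = 90.00° ✓; |TJ| = 26.60 ✓; ∠TJK = 108.0° ✓; |JK| = 28.10 ✓; ∠JKR = 48.60° ✓; |KR| = 18.60 ✗.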